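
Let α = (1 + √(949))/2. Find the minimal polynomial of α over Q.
m_α(x) = x^2 - x - 237

From 2α - 1 = √(949), squaring gives (2α - 1)^2 = 949, i.e. 4α^2 - 4α + 1 = 949, so α^2 - α + (1 - 949)/4 = 0. Since 949 ≡ 1 (mod 4), (1 - 949)/4 = -237 ∈ Z. The polynomial x^2 - x - 237 has discriminant 1 - 4·(-237) = 949, which is not a perfect square in Q (d = 949 is squarefree and ≠ 1), so x^2 - x - 237 is irreducible over Q. It is the minimal polynomial of α.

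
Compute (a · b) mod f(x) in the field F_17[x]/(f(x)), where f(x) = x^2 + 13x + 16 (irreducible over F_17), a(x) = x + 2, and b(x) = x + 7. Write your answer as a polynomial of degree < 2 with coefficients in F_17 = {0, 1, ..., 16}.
a · b ≡ 13x + 15 (mod f(x))

Multiply in F_17[x]: a(x)·b(x) = (x + 2)·(x + 7) = x^2 + 9x + 14. This has degree ≥ 2, so divide by f(x) over F_17: x^2 + 9x + 14 = (1)·(x^2 + 13x + 16) + (13x + 15). Hence a·b ≡ 13x + 15 (mod f). (F_17[x]/(f) is a field with 17^2 = 289 elements since f is irreducible of degree 2.)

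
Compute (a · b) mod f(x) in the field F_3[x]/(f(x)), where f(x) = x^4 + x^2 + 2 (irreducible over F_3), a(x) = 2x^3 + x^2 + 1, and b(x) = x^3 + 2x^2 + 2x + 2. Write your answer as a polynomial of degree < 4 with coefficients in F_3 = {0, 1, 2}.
a · b ≡ 2x^3 + 2x^2 + x (mod f(x))

Multiply in F_3[x]: a(x)·b(x) = (2x^3 + x^2 + 1)·(x^3 + 2x^2 + 2x + 2) = 2x^6 + 2x^5 + x^3 + x^2 + 2x + 2. This has degree ≥ 4, so divide by f(x) over F_3: 2x^6 + 2x^5 + x^3 + x^2 + 2x + 2 = (2x^2 + 2x + 1)·(x^4 + x^2 + 2) + (2x^3 + 2x^2 + x). Hence a·b ≡ 2x^3 + 2x^2 + x (mod f). (F_3[x]/(f) is a field with 3^4 = 81 elements since f is irreducible of degree 4.)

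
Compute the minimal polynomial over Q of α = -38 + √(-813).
m_α(x) = x^2 + 76x + 2257

From α + 38 = √(-813), squaring gives (α + 38)^2 = -813, i.e. α^2 + 76α + 1444 = -813, so α^2 + 76α + 2257 = 0. The discriminant of x^2 + 76x + 2257 is (76)^2 - 4·(2257) = 5776 - 9028 = -3252, and 4·(-813) is not a perfect square in Q since -813 is squarefree and ≠ 1. Hence x^2 + 76x + 2257 is irreducible over Q and is the minimal polynomial of α.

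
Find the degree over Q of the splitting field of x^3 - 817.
[K : Q] = 6

The roots of x^3 - 817 are ∛817, ω∛817, ω^2∛817 where ω = e^(2πi/3) is a primitive cube root of unity, so K = Q(∛817, ω). Now [Q(∛817):Q] = 3 (since 817 is not a perfect cube, x^3 - 817 is irreducible) and [Q(ω):Q] = 2. Both 2 and 3 divide [K:Q], and [K:Q] ≤ 3·2 = 6, so [K:Q] = 6. (Equivalently: Q(∛817) ⊂ R but ω ∉ R, so [K : Q(∛817)] = 2.)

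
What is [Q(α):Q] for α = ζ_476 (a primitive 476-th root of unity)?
[Q(α):Q] = 192

The minimal polynomial of ζ_476 over Q is the 476-th cyclotomic polynomial Φ_476(x), which is irreducible over Q and has degree φ(476) = 192. Hence [Q(α):Q] = φ(476) = 192.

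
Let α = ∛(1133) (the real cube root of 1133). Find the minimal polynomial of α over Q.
m_α(x) = x^3 - 1133

α satisfies α^3 = 1133, so x^3 - 1133 annihilates α. By the rational root test, a rational root p/q (in lowest terms) of x^3 - 1133 would satisfy p^3 = 1133 q^3, forcing q = 1 and p^3 = 1133; but 1133 is not a perfect cube, contradiction. A monic cubic over Q with no rational root is irreducible (any nontrivial factorization would include a linear factor). Hence x^3 - 1133 is the minimal polynomial of α, and in particular [Q(α):Q] = 3.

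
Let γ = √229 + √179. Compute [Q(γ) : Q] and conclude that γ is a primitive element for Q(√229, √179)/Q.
[Q(γ) : Q] = 4 (equivalently, Q(γ) = Q(√229, √179))

Obviously Q(γ) ⊆ Q(√229, √179), and [Q(√229, √179):Q] = 4 (since 229, 179 are distinct squarefree integers > 1 with 40991 not a perfect square). To show equality we compute the minimal polynomial of γ. From γ = √229 + √179: γ^2 = 229 + 2√(40991) + 179 = 408 + 2√(40991), so γ^2 - 408 = 2√(40991); squaring, (γ^2 - 408)^2 = 4·40991, i.e. γ^4 - 816γ^2 + 166464 - 163964 = 0, i.e. γ^4 - 816γ^2 + 2500 = 0. So γ is a root of x^4 - 816x^2 + 2500. This polynomial is irreducible over Q: it has no rational root (each ±√229 ± √179 is irrational), and any factorization into two quadratics over Q would force √(40991) ∈ Q (pairing opposite roots) or √229, √179 ∈ Q (other pairings), all impossible. Hence [Q(γ):Q] = 4 = [Q(√229, √179):Q], so Q(γ) = Q(√229, √179).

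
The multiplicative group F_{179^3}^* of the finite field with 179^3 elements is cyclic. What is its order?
|F_{179^3}^*| = 5735338

F_{179^3} has 179^3 = 5735339 elements; its multiplicative group consists of all nonzero elements, so |F_{179^3}^*| = 5735339 - 1 = 5735338. (It is cyclic since any finite subgroup of the multiplicative group of a field is cyclic.)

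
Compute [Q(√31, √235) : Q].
[Q(√31, √235) : Q] = 4

[Q(√31):Q] = 2 (min poly x^2 - 31, irreducible since 31 is squarefree > 1). For the top step, suppose √235 ∈ Q(√31), say √235 = c + d√31 with c, d ∈ Q. Squaring: 235 = c^2 + 31d^2 + 2cd√31. Since √31 ∉ Q this forces 2cd = 0. If d = 0 then √235 = c ∈ Q, contradicting 235 squarefree > 1. If c = 0 then 235 = 31d^2, so 31·235 = (31d)^2 is a perfect square in Q — but 31·235 = 7285 is not a perfect square (since 31 and 235 are distinct squarefree integers). Contradiction. Hence √235 ∉ Q(√31), so x^2 - 235 stays irreducible over Q(√31) and [Q(√31, √235) : Q(√31)] = 2. By the tower law, [Q(√31, √235) : Q] = 2 · 2 = 4.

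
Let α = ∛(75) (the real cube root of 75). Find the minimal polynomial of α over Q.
m_α(x) = x^3 - 75

α satisfies α^3 = 75, so x^3 - 75 annihilates α. By the rational root test, a rational root p/q (in lowest terms) of x^3 - 75 would satisfy p^3 = 75 q^3, forcing q = 1 and p^3 = 75; but 75 is not a perfect cube, contradiction. A monic cubic over Q with no rational root is irreducible (any nontrivial factorization would include a linear factor). Hence x^3 - 75 is the minimal polynomial of α, and in particular [Q(α):Q] = 3.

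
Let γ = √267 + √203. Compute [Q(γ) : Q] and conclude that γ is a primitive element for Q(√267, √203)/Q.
[Q(γ) : Q] = 4 (equivalently, Q(γ) = Q(√267, √203))

Obviously Q(γ) ⊆ Q(√267, √203), and [Q(√267, √203):Q] = 4 (since 267, 203 are distinct squarefree integers > 1 with 54201 not a perfect square). To show equality we compute the minimal polynomial of γ. From γ = √267 + √203: γ^2 = 267 + 2√(54201) + 203 = 470 + 2√(54201), so γ^2 - 470 = 2√(54201); squaring, (γ^2 - 470)^2 = 4·54201, i.e. γ^4 - 940γ^2 + 220900 - 216804 = 0, i.e. γ^4 - 940γ^2 + 4096 = 0. So γ is a root of x^4 - 940x^2 + 4096. This polynomial is irreducible over Q: it has no rational root (each ±√267 ± √203 is irrational), and any factorization into two quadratics over Q would force √(54201) ∈ Q (pairing opposite roots) or √267, √203 ∈ Q (other pairings), all impossible. Hence [Q(γ):Q] = 4 = [Q(√267, √203):Q], so Q(γ) = Q(√267, √203).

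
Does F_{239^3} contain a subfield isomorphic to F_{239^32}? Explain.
No: F_{239^32} is not a subfield of F_{239^3}

F_{p^m} embeds in F_{p^n} iff m | n. Here 32 ∤ 3 (since 3 = 0·32 + 3 with remainder 3 ≠ 0), so F_{239^32} is not a subfield of F_{239^3}. Equivalently: if it were, the tower law would give 32 = [F_{239^32}:F_239] dividing [F_{239^3}:F_239] = 3, contradiction.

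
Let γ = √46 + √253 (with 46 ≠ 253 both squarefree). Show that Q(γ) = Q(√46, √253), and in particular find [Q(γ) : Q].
[Q(γ) : Q] = 4 (equivalently, Q(γ) = Q(√46, √253))

Obviously Q(γ) ⊆ Q(√46, √253), and [Q(√46, √253):Q] = 4 (since 46, 253 are distinct squarefree integers > 1 with 11638 not a perfect square). To show equality we compute the minimal polynomial of γ. From γ = √46 + √253: γ^2 = 46 + 2√(11638) + 253 = 299 + 2√(11638), so γ^2 - 299 = 2√(11638); squaring, (γ^2 - 299)^2 = 4·11638, i.e. γ^4 - 598γ^2 + 89401 - 46552 = 0, i.e. γ^4 - 598γ^2 + 42849 = 0. So γ is a root of x^4 - 598x^2 + 42849. This polynomial is irreducible over Q: it has no rational root (each ±√46 ± √253 is irrational), and any factorization into two quadratics over Q would force √(11638) ∈ Q (pairing opposite roots) or √46, √253 ∈ Q (other pairings), all impossible. Hence [Q(γ):Q] = 4 = [Q(√46, √253):Q], so Q(γ) = Q(√46, √253).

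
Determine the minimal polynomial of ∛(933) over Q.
m_α(x) = x^3 - 933

α satisfies α^3 = 933, so x^3 - 933 annihilates α. By the rational root test, a rational root p/q (in lowest terms) of x^3 - 933 would satisfy p^3 = 933 q^3, forcing q = 1 and p^3 = 933; but 933 is not a perfect cube, contradiction. A monic cubic over Q with no rational root is irreducible (any nontrivial factorization would include a linear factor). Hence x^3 - 933 is the minimal polynomial of α, and in particular [Q(α):Q] = 3.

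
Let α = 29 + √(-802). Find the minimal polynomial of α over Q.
m_α(x) = x^2 - 58x + 1643

From α - 29 = √(-802), squaring gives (α - 29)^2 = -802, i.e. α^2 - 58α + 841 = -802, so α^2 - 58α + 1643 = 0. The discriminant of x^2 - 58x + 1643 is (-58)^2 - 4·(1643) = 3364 - 6572 = -3208, and 4·(-802) is not a perfect square in Q since -802 is squarefree and ≠ 1. Hence x^2 - 58x + 1643 is irreducible over Q and is the minimal polynomial of α.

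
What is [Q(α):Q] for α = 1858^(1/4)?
[Q(α):Q] = 4

α is a root of x^4 - 1858. By Eisenstein's criterion at the prime p = 2 (which divides the constant term 1858 but p^2 = 4 does not, since 1858 is squarefree), x^4 - 1858 is irreducible over Q. Hence [Q(α):Q] = 4.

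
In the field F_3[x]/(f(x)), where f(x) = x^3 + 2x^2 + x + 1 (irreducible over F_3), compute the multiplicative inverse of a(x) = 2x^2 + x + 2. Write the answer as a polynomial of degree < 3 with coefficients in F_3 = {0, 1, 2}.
a(x)^(-1) ≡ x (mod f(x))

Since f is irreducible over F_3, F_3[x]/(f) is a field and a(x) ≠ 0 has an inverse. Apply the extended Euclidean algorithm to f(x) and a(x) in F_3[x]: f(x) = (2x)·a(x) + (1). The last nonzero remainder is the constant 1 = gcd(f, a) in F_3. Back-substituting through the division chain expresses 1 = s(x)·a(x) + t(x)·f(x) with s(x) ≡ x (mod f), so a(x)^(-1) ≡ s(x) = x (mod f). Check: (2x^2 + x + 2)·(x) = 2x^3 + x^2 + 2x ≡ 1 (mod x^3 + 2x^2 + x + 1).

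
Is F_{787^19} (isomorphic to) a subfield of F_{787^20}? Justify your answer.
No: F_{787^19} is not a subfield of F_{787^20}

F_{p^m} embeds in F_{p^n} iff m | n. Here 19 ∤ 20 (since 20 = 1·19 + 1 with remainder 1 ≠ 0), so F_{787^19} is not a subfield of F_{787^20}. Equivalently: if it were, the tower law would give 19 = [F_{787^19}:F_787] dividing [F_{787^20}:F_787] = 20, contradiction.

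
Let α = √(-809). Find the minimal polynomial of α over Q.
m_α(x) = x^2 + 809

α satisfies α^2 + 809 = 0, so x^2 + 809 annihilates α. Since d = -809 is squarefree and ≠ 1, it is not a perfect square in Q, so x^2 + 809 has no rational root and is therefore irreducible over Q (a degree-2 polynomial over a field is irreducible iff it has no root). Hence m_α(x) = x^2 + 809.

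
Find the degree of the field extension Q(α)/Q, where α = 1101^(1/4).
[Q(α):Q] = 4

α is a root of x^4 - 1101. By Eisenstein's criterion at the prime p = 3 (which divides the constant term 1101 but p^2 = 9 does not, since 1101 is squarefree), x^4 - 1101 is irreducible over Q. Hence [Q(α):Q] = 4.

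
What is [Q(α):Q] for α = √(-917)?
[Q(α):Q] = 2

[Q(α):Q] equals the degree of the minimal polynomial of α. Here α^2 = -917 and x^2 + 917 is irreducible (d = -917 is squarefree, ≠ 1, hence not a square), so deg(m_α) = 2. Thus [Q(α):Q] = 2.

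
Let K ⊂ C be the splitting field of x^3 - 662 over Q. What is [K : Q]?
[K : Q] = 6

The roots of x^3 - 662 are ∛662, ω∛662, ω^2∛662 where ω = e^(2πi/3) is a primitive cube root of unity, so K = Q(∛662, ω). Now [Q(∛662):Q] = 3 (since 662 is not a perfect cube, x^3 - 662 is irreducible) and [Q(ω):Q] = 2. Both 2 and 3 divide [K:Q], and [K:Q] ≤ 3·2 = 6, so [K:Q] = 6. (Equivalently: Q(∛662) ⊂ R but ω ∉ R, so [K : Q(∛662)] = 2.)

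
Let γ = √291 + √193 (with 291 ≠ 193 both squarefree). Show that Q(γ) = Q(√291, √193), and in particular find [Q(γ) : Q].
[Q(γ) : Q] = 4 (equivalently, Q(γ) = Q(√291, √193))

Obviously Q(γ) ⊆ Q(√291, √193), and [Q(√291, √193):Q] = 4 (since 291, 193 are distinct squarefree integers > 1 with 56163 not a perfect square). To show equality we compute the minimal polynomial of γ. From γ = √291 + √193: γ^2 = 291 + 2√(56163) + 193 = 484 + 2√(56163), so γ^2 - 484 = 2√(56163); squaring, (γ^2 - 484)^2 = 4·56163, i.e. γ^4 - 968γ^2 + 234256 - 224652 = 0, i.e. γ^4 - 968γ^2 + 9604 = 0. So γ is a root of x^4 - 968x^2 + 9604. This polynomial is irreducible over Q: it has no rational root (each ±√291 ± √193 is irrational), and any factorization into two quadratics over Q would force √(56163) ∈ Q (pairing opposite roots) or √291, √193 ∈ Q (other pairings), all impossible. Hence [Q(γ):Q] = 4 = [Q(√291, √193):Q], so Q(γ) = Q(√291, √193).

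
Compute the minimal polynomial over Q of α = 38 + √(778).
m_α(x) = x^2 - 76x + 666

From α - 38 = √(778), squaring gives (α - 38)^2 = 778, i.e. α^2 - 76α + 1444 = 778, so α^2 - 76α + 666 = 0. The discriminant of x^2 - 76x + 666 is (-76)^2 - 4·(666) = 5776 - 2664 = 3112, and 4·(778) is not a perfect square in Q since 778 is squarefree and ≠ 1. Hence x^2 - 76x + 666 is irreducible over Q and is the minimal polynomial of α.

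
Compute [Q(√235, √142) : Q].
[Q(√235, √142) : Q] = 4

[Q(√235):Q] = 2 (min poly x^2 - 235, irreducible since 235 is squarefree > 1). For the top step, suppose √142 ∈ Q(√235), say √142 = c + d√235 with c, d ∈ Q. Squaring: 142 = c^2 + 235d^2 + 2cd√235. Since √235 ∉ Q this forces 2cd = 0. If d = 0 then √142 = c ∈ Q, contradicting 142 squarefree > 1. If c = 0 then 142 = 235d^2, so 235·142 = (235d)^2 is a perfect square in Q — but 235·142 = 33370 is not a perfect square (since 235 and 142 are distinct squarefree integers). Contradiction. Hence √142 ∉ Q(√235), so x^2 - 142 stays irreducible over Q(√235) and [Q(√235, √142) : Q(√235)] = 2. By the tower law, [Q(√235, √142) : Q] = 2 · 2 = 4.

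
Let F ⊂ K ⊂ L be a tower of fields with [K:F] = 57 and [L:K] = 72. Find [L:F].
[L:F] = 4104

The tower law says that for any tower of field extensions F ⊂ K ⊂ L with finite degrees, [L:F] = [L:K] · [K:F]. Here this gives [L:F] = 72 · 57 = 4104.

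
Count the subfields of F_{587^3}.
F_{587^3} has 2 subfields

The subfields of F_{p^n} are exactly the fields F_{p^d} for d | n (each is the fixed field of the unique index-d subgroup of Gal(F_{p^n}/F_p) ≅ Z/nZ). The divisors of n = 3 are {1, 3}, giving 2 subfields: F_{587^1}, F_{587^3}.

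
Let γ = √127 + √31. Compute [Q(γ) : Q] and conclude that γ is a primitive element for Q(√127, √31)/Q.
[Q(γ) : Q] = 4 (equivalently, Q(γ) = Q(√127, √31))

Obviously Q(γ) ⊆ Q(√127, √31), and [Q(√127, √31):Q] = 4 (since 127, 31 are distinct squarefree integers > 1 with 3937 not a perfect square). To show equality we compute the minimal polynomial of γ. From γ = √127 + √31: γ^2 = 127 + 2√(3937) + 31 = 158 + 2√(3937), so γ^2 - 158 = 2√(3937); squaring, (γ^2 - 158)^2 = 4·3937, i.e. γ^4 - 316γ^2 + 24964 - 15748 = 0, i.e. γ^4 - 316γ^2 + 9216 = 0. So γ is a root of x^4 - 316x^2 + 9216. This polynomial is irreducible over Q: it has no rational root (each ±√127 ± √31 is irrational), and any factorization into two quadratics over Q would force √(3937) ∈ Q (pairing opposite roots) or √127, √31 ∈ Q (other pairings), all impossible. Hence [Q(γ):Q] = 4 = [Q(√127, √31):Q], so Q(γ) = Q(√127, √31).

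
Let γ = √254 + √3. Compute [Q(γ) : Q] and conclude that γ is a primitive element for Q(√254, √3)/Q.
[Q(γ) : Q] = 4 (equivalently, Q(γ) = Q(√254, √3))

Obviously Q(γ) ⊆ Q(√254, √3), and [Q(√254, √3):Q] = 4 (since 254, 3 are distinct squarefree integers > 1 with 762 not a perfect square). To show equality we compute the minimal polynomial of γ. From γ = √254 + √3: γ^2 = 254 + 2√(762) + 3 = 257 + 2√(762), so γ^2 - 257 = 2√(762); squaring, (γ^2 - 257)^2 = 4·762, i.e. γ^4 - 514γ^2 + 66049 - 3048 = 0, i.e. γ^4 - 514γ^2 + 63001 = 0. So γ is a root of x^4 - 514x^2 + 63001. This polynomial is irreducible over Q: it has no rational root (each ±√254 ± √3 is irrational), and any factorization into two quadratics over Q would force √(762) ∈ Q (pairing opposite roots) or √254, √3 ∈ Q (other pairings), all impossible. Hence [Q(γ):Q] = 4 = [Q(√254, √3):Q], so Q(γ) = Q(√254, √3).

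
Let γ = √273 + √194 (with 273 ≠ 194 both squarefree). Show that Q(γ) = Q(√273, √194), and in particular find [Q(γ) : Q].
[Q(γ) : Q] = 4 (equivalently, Q(γ) = Q(√273, √194))

Obviously Q(γ) ⊆ Q(√273, √194), and [Q(√273, √194):Q] = 4 (since 273, 194 are distinct squarefree integers > 1 with 52962 not a perfect square). To show equality we compute the minimal polynomial of γ. From γ = √273 + √194: γ^2 = 273 + 2√(52962) + 194 = 467 + 2√(52962), so γ^2 - 467 = 2√(52962); squaring, (γ^2 - 467)^2 = 4·52962, i.e. γ^4 - 934γ^2 + 218089 - 211848 = 0, i.e. γ^4 - 934γ^2 + 6241 = 0. So γ is a root of x^4 - 934x^2 + 6241. This polynomial is irreducible over Q: it has no rational root (each ±√273 ± √194 is irrational), and any factorization into two quadratics over Q would force √(52962) ∈ Q (pairing opposite roots) or √273, √194 ∈ Q (other pairings), all impossible. Hence [Q(γ):Q] = 4 = [Q(√273, √194):Q], so Q(γ) = Q(√273, √194).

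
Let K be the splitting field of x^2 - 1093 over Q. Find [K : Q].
[K : Q] = 2

f(x) = x^2 - 1093 factors as (x - √1093)(x + √1093). The splitting field is K = Q(√1093). Since 1093 is squarefree and > 1, it is not a perfect square, so x^2 - 1093 is irreducible over Q and [Q(√1093) : Q] = 2. Hence [K : Q] = 2.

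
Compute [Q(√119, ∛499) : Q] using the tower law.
[Q(√119, ∛499) : Q] = 6

Let L = Q(√119, ∛499). Since Q(√119) ⊂ L and [Q(√119):Q] = 2, the tower law gives 2 | [L:Q]. Likewise Q(∛499) ⊂ L with [Q(∛499):Q] = 3 (because 499 is not a perfect cube), so 3 | [L:Q]. As gcd(2,3) = 1, [L:Q] is divisible by 6. Conversely L is generated over Q by √119 and ∛499, so [L:Q] ≤ 2·3 = 6. Therefore [Q(√119, ∛499) : Q] = 6.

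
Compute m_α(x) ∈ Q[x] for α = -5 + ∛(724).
m_α(x) = x^3 + 15x^2 + 75x - 599

Set β = α + 5 = ∛(724), so β^3 = 724. Then (α + 5)^3 - 724 = 0, i.e. α is a root of g(x) = (x + 5)^3 - 724 = x^3 + 15x^2 + 75x - 599. Since g(x) = h(x + 5) where h(x) = x^3 - 724, and h is irreducible over Q (because 724 is not a perfect cube, so h has no rational root, and a monic cubic with no rational root is irreducible), g is also irreducible (irreducibility is preserved under the substitution x → x + 5). Hence m_α(x) = x^3 + 15x^2 + 75x - 599.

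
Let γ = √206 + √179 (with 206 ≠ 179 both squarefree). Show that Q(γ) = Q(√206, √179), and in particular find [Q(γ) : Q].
[Q(γ) : Q] = 4 (equivalently, Q(γ) = Q(√206, √179))

Obviously Q(γ) ⊆ Q(√206, √179), and [Q(√206, √179):Q] = 4 (since 206, 179 are distinct squarefree integers > 1 with 36874 not a perfect square). To show equality we compute the minimal polynomial of γ. From γ = √206 + √179: γ^2 = 206 + 2√(36874) + 179 = 385 + 2√(36874), so γ^2 - 385 = 2√(36874); squaring, (γ^2 - 385)^2 = 4·36874, i.e. γ^4 - 770γ^2 + 148225 - 147496 = 0, i.e. γ^4 - 770γ^2 + 729 = 0. So γ is a root of x^4 - 770x^2 + 729. This polynomial is irreducible over Q: it has no rational root (each ±√206 ± √179 is irrational), and any factorization into two quadratics over Q would force √(36874) ∈ Q (pairing opposite roots) or √206, √179 ∈ Q (other pairings), all impossible. Hence [Q(γ):Q] = 4 = [Q(√206, √179):Q], so Q(γ) = Q(√206, √179).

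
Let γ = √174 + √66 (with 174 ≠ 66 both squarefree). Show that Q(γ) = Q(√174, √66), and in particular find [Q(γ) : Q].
[Q(γ) : Q] = 4 (equivalently, Q(γ) = Q(√174, √66))

Obviously Q(γ) ⊆ Q(√174, √66), and [Q(√174, √66):Q] = 4 (since 174, 66 are distinct squarefree integers > 1 with 11484 not a perfect square). To show equality we compute the minimal polynomial of γ. From γ = √174 + √66: γ^2 = 174 + 2√(11484) + 66 = 240 + 2√(11484), so γ^2 - 240 = 2√(11484); squaring, (γ^2 - 240)^2 = 4·11484, i.e. γ^4 - 480γ^2 + 57600 - 45936 = 0, i.e. γ^4 - 480γ^2 + 11664 = 0. So γ is a root of x^4 - 480x^2 + 11664. This polynomial is irreducible over Q: it has no rational root (each ±√174 ± √66 is irrational), and any factorization into two quadratics over Q would force √(11484) ∈ Q (pairing opposite roots) or √174, √66 ∈ Q (other pairings), all impossible. Hence [Q(γ):Q] = 4 = [Q(√174, √66):Q], so Q(γ) = Q(√174, √66).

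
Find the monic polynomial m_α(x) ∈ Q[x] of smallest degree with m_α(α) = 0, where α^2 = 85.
m_α(x) = x^2 - 85

α satisfies α^2 - 85 = 0, so x^2 - 85 annihilates α. Since d = 85 is squarefree and ≠ 1, it is not a perfect square in Q, so x^2 - 85 has no rational root and is therefore irreducible over Q (a degree-2 polynomial over a field is irreducible iff it has no root). Hence m_α(x) = x^2 - 85.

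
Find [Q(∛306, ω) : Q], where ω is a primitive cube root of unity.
[Q(∛306, ω) : Q] = 6

[Q(∛306):Q] = 3 (min poly x^3 - 306, irreducible since 306 is not a perfect cube). [Q(ω):Q] = 2 (min poly x^2 + x + 1). Since Q(∛306) ⊂ R and ω ∉ R, we have ω ∉ Q(∛306), so x^2 + x + 1 remains irreducible over Q(∛306) and [Q(∛306, ω) : Q(∛306)] = 2. By the tower law, [Q(∛306, ω) : Q] = 3 · 2 = 6. (In fact Q(∛306, ω) is the splitting field of x^3 - 306 over Q.)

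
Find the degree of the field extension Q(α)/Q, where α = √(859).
[Q(α):Q] = 2

[Q(α):Q] equals the degree of the minimal polynomial of α. Here α^2 = 859 and x^2 - 859 is irreducible (d = 859 is squarefree, ≠ 1, hence not a square), so deg(m_α) = 2. Thus [Q(α):Q] = 2.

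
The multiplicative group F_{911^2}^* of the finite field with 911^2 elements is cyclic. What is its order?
|F_{911^2}^*| = 829920

F_{911^2} has 911^2 = 829921 elements; its multiplicative group consists of all nonzero elements, so |F_{911^2}^*| = 829921 - 1 = 829920. (It is cyclic since any finite subgroup of the multiplicative group of a field is cyclic.)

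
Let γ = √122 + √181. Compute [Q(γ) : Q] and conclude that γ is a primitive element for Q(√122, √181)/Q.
[Q(γ) : Q] = 4 (equivalently, Q(γ) = Q(√122, √181))

Obviously Q(γ) ⊆ Q(√122, √181), and [Q(√122, √181):Q] = 4 (since 122, 181 are distinct squarefree integers > 1 with 22082 not a perfect square). To show equality we compute the minimal polynomial of γ. From γ = √122 + √181: γ^2 = 122 + 2√(22082) + 181 = 303 + 2√(22082), so γ^2 - 303 = 2√(22082); squaring, (γ^2 - 303)^2 = 4·22082, i.e. γ^4 - 606γ^2 + 91809 - 88328 = 0, i.e. γ^4 - 606γ^2 + 3481 = 0. So γ is a root of x^4 - 606x^2 + 3481. This polynomial is irreducible over Q: it has no rational root (each ±√122 ± √181 is irrational), and any factorization into two quadratics over Q would force √(22082) ∈ Q (pairing opposite roots) or √122, √181 ∈ Q (other pairings), all impossible. Hence [Q(γ):Q] = 4 = [Q(√122, √181):Q], so Q(γ) = Q(√122, √181).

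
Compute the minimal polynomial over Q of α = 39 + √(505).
m_α(x) = x^2 - 78x + 1016

From α - 39 = √(505), squaring gives (α - 39)^2 = 505, i.e. α^2 - 78α + 1521 = 505, so α^2 - 78α + 1016 = 0. The discriminant of x^2 - 78x + 1016 is (-78)^2 - 4·(1016) = 6084 - 4064 = 2020, and 4·(505) is not a perfect square in Q since 505 is squarefree and ≠ 1. Hence x^2 - 78x + 1016 is irreducible over Q and is the minimal polynomial of α.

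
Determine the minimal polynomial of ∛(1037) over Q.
m_α(x) = x^3 - 1037

α satisfies α^3 = 1037, so x^3 - 1037 annihilates α. By the rational root test, a rational root p/q (in lowest terms) of x^3 - 1037 would satisfy p^3 = 1037 q^3, forcing q = 1 and p^3 = 1037; but 1037 is not a perfect cube, contradiction. A monic cubic over Q with no rational root is irreducible (any nontrivial factorization would include a linear factor). Hence x^3 - 1037 is the minimal polynomial of α, and in particular [Q(α):Q] = 3.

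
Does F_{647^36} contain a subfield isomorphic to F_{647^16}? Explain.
No: F_{647^16} is not a subfield of F_{647^36}

F_{p^m} embeds in F_{p^n} iff m | n. Here 16 ∤ 36 (since 36 = 2·16 + 4 with remainder 4 ≠ 0), so F_{647^16} is not a subfield of F_{647^36}. Equivalently: if it were, the tower law would give 16 = [F_{647^16}:F_647] dividing [F_{647^36}:F_647] = 36, contradiction.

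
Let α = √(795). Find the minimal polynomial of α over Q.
m_α(x) = x^2 - 795

α satisfies α^2 - 795 = 0, so x^2 - 795 annihilates α. Since d = 795 is squarefree and ≠ 1, it is not a perfect square in Q, so x^2 - 795 has no rational root and is therefore irreducible over Q (a degree-2 polynomial over a field is irreducible iff it has no root). Hence m_α(x) = x^2 - 795.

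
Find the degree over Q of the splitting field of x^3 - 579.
[K : Q] = 6

The roots of x^3 - 579 are ∛579, ω∛579, ω^2∛579 where ω = e^(2πi/3) is a primitive cube root of unity, so K = Q(∛579, ω). Now [Q(∛579):Q] = 3 (since 579 is not a perfect cube, x^3 - 579 is irreducible) and [Q(ω):Q] = 2. Both 2 and 3 divide [K:Q], and [K:Q] ≤ 3·2 = 6, so [K:Q] = 6. (Equivalently: Q(∛579) ⊂ R but ω ∉ R, so [K : Q(∛579)] = 2.)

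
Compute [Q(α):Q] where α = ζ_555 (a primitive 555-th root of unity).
[Q(α):Q] = 288

The minimal polynomial of ζ_555 over Q is the 555-th cyclotomic polynomial Φ_555(x), which is irreducible over Q and has degree φ(555) = 288. Hence [Q(α):Q] = φ(555) = 288.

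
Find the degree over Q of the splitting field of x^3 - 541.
[K : Q] = 6

The roots of x^3 - 541 are ∛541, ω∛541, ω^2∛541 where ω = e^(2πi/3) is a primitive cube root of unity, so K = Q(∛541, ω). Now [Q(∛541):Q] = 3 (since 541 is not a perfect cube, x^3 - 541 is irreducible) and [Q(ω):Q] = 2. Both 2 and 3 divide [K:Q], and [K:Q] ≤ 3·2 = 6, so [K:Q] = 6. (Equivalently: Q(∛541) ⊂ R but ω ∉ R, so [K : Q(∛541)] = 2.)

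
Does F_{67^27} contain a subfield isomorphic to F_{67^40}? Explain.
No: F_{67^40} is not a subfield of F_{67^27}

F_{p^m} embeds in F_{p^n} iff m | n. Here 40 ∤ 27 (since 27 = 0·40 + 27 with remainder 27 ≠ 0), so F_{67^40} is not a subfield of F_{67^27}. Equivalently: if it were, the tower law would give 40 = [F_{67^40}:F_67] dividing [F_{67^27}:F_67] = 27, contradiction.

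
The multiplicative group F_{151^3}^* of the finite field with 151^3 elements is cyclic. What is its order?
|F_{151^3}^*| = 3442950

F_{151^3} has 151^3 = 3442951 elements; its multiplicative group consists of all nonzero elements, so |F_{151^3}^*| = 3442951 - 1 = 3442950. (It is cyclic since any finite subgroup of the multiplicative group of a field is cyclic.)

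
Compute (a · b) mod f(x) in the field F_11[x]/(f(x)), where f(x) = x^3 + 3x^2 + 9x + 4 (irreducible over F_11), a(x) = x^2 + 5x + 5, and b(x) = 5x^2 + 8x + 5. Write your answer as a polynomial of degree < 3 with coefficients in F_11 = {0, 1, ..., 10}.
a · b ≡ 4x^2 + 4x + 8 (mod f(x))

Multiply in F_11[x]: a(x)·b(x) = (x^2 + 5x + 5)·(5x^2 + 8x + 5) = 5x^4 + 4x^2 + 10x + 3. This has degree ≥ 3, so divide by f(x) over F_11: 5x^4 + 4x^2 + 10x + 3 = (5x + 7)·(x^3 + 3x^2 + 9x + 4) + (4x^2 + 4x + 8). Hence a·b ≡ 4x^2 + 4x + 8 (mod f). (F_11[x]/(f) is a field with 11^3 = 1331 elements since f is irreducible of degree 3.)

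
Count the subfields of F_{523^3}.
F_{523^3} has 2 subfields

The subfields of F_{p^n} are exactly the fields F_{p^d} for d | n (each is the fixed field of the unique index-d subgroup of Gal(F_{p^n}/F_p) ≅ Z/nZ). The divisors of n = 3 are {1, 3}, giving 2 subfields: F_{523^1}, F_{523^3}.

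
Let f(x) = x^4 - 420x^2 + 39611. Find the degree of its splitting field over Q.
[K : Q] = 4

Solving the quadratic in x^2: x^2 = (420 ± √(420^2 - 4·39611))/2 = (420 ± √17956)/2 = (420 ± 134)/2, giving x^2 = 143 or x^2 = 277. So f(x) = (x^2 - 143)(x^2 - 277) and the roots of f are ±√143, ±√277. Hence the splitting field is K = Q(√143, √277). Since 143 and 277 are distinct squarefree integers > 1, their product 39611 is not a perfect square, so √277 ∉ Q(√143). By the tower law [K:Q] = [Q(√143,√277):Q(√143)] · [Q(√143):Q] = 2 · 2 = 4.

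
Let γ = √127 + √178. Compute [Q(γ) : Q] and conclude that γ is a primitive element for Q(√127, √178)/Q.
[Q(γ) : Q] = 4 (equivalently, Q(γ) = Q(√127, √178))

Obviously Q(γ) ⊆ Q(√127, √178), and [Q(√127, √178):Q] = 4 (since 127, 178 are distinct squarefree integers > 1 with 22606 not a perfect square). To show equality we compute the minimal polynomial of γ. From γ = √127 + √178: γ^2 = 127 + 2√(22606) + 178 = 305 + 2√(22606), so γ^2 - 305 = 2√(22606); squaring, (γ^2 - 305)^2 = 4·22606, i.e. γ^4 - 610γ^2 + 93025 - 90424 = 0, i.e. γ^4 - 610γ^2 + 2601 = 0. So γ is a root of x^4 - 610x^2 + 2601. This polynomial is irreducible over Q: it has no rational root (each ±√127 ± √178 is irrational), and any factorization into two quadratics over Q would force √(22606) ∈ Q (pairing opposite roots) or √127, √178 ∈ Q (other pairings), all impossible. Hence [Q(γ):Q] = 4 = [Q(√127, √178):Q], so Q(γ) = Q(√127, √178).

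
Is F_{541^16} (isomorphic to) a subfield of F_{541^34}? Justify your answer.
No: F_{541^16} is not a subfield of F_{541^34}

F_{p^m} embeds in F_{p^n} iff m | n. Here 16 ∤ 34 (since 34 = 2·16 + 2 with remainder 2 ≠ 0), so F_{541^16} is not a subfield of F_{541^34}. Equivalently: if it were, the tower law would give 16 = [F_{541^16}:F_541] dividing [F_{541^34}:F_541] = 34, contradiction.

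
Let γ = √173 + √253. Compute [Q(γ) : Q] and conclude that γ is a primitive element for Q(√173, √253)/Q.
[Q(γ) : Q] = 4 (equivalently, Q(γ) = Q(√173, √253))

Obviously Q(γ) ⊆ Q(√173, √253), and [Q(√173, √253):Q] = 4 (since 173, 253 are distinct squarefree integers > 1 with 43769 not a perfect square). To show equality we compute the minimal polynomial of γ. From γ = √173 + √253: γ^2 = 173 + 2√(43769) + 253 = 426 + 2√(43769), so γ^2 - 426 = 2√(43769); squaring, (γ^2 - 426)^2 = 4·43769, i.e. γ^4 - 852γ^2 + 181476 - 175076 = 0, i.e. γ^4 - 852γ^2 + 6400 = 0. So γ is a root of x^4 - 852x^2 + 6400. This polynomial is irreducible over Q: it has no rational root (each ±√173 ± √253 is irrational), and any factorization into two quadratics over Q would force √(43769) ∈ Q (pairing opposite roots) or √173, √253 ∈ Q (other pairings), all impossible. Hence [Q(γ):Q] = 4 = [Q(√173, √253):Q], so Q(γ) = Q(√173, √253).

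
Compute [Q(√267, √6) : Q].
[Q(√267, √6) : Q] = 4

[Q(√267):Q] = 2 (min poly x^2 - 267, irreducible since 267 is squarefree > 1). For the top step, suppose √6 ∈ Q(√267), say √6 = c + d√267 with c, d ∈ Q. Squaring: 6 = c^2 + 267d^2 + 2cd√267. Since √267 ∉ Q this forces 2cd = 0. If d = 0 then √6 = c ∈ Q, contradicting 6 squarefree > 1. If c = 0 then 6 = 267d^2, so 267·6 = (267d)^2 is a perfect square in Q — but 267·6 = 1602 is not a perfect square (since 267 and 6 are distinct squarefree integers). Contradiction. Hence √6 ∉ Q(√267), so x^2 - 6 stays irreducible over Q(√267) and [Q(√267, √6) : Q(√267)] = 2. By the tower law, [Q(√267, √6) : Q] = 2 · 2 = 4.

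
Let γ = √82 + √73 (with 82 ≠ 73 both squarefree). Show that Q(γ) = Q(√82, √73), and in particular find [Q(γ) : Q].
[Q(γ) : Q] = 4 (equivalently, Q(γ) = Q(√82, √73))

Obviously Q(γ) ⊆ Q(√82, √73), and [Q(√82, √73):Q] = 4 (since 82, 73 are distinct squarefree integers > 1 with 5986 not a perfect square). To show equality we compute the minimal polynomial of γ. From γ = √82 + √73: γ^2 = 82 + 2√(5986) + 73 = 155 + 2√(5986), so γ^2 - 155 = 2√(5986); squaring, (γ^2 - 155)^2 = 4·5986, i.e. γ^4 - 310γ^2 + 24025 - 23944 = 0, i.e. γ^4 - 310γ^2 + 81 = 0. So γ is a root of x^4 - 310x^2 + 81. This polynomial is irreducible over Q: it has no rational root (each ±√82 ± √73 is irrational), and any factorization into two quadratics over Q would force √(5986) ∈ Q (pairing opposite roots) or √82, √73 ∈ Q (other pairings), all impossible. Hence [Q(γ):Q] = 4 = [Q(√82, √73):Q], so Q(γ) = Q(√82, √73).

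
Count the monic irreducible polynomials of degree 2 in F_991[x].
There are 490545 monic irreducible polynomials of degree 2 over F_991

Each element of F_{991^2} that lies in no proper subfield is a root of exactly one monic irreducible of degree 2 over F_991, and each such polynomial has 2 distinct roots in F_{991^2}. By Möbius inversion the count is N_991(2) = (1/2) Σ_{d|2} μ(2/d) · 991^d = (1/2)(μ(2)·991^1 + μ(1)·991^2) = 981090/2 = 490545.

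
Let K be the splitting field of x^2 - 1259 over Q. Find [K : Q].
[K : Q] = 2

f(x) = x^2 - 1259 factors as (x - √1259)(x + √1259). The splitting field is K = Q(√1259). Since 1259 is squarefree and > 1, it is not a perfect square, so x^2 - 1259 is irreducible over Q and [Q(√1259) : Q] = 2. Hence [K : Q] = 2.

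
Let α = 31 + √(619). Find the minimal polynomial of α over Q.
m_α(x) = x^2 - 62x + 342

From α - 31 = √(619), squaring gives (α - 31)^2 = 619, i.e. α^2 - 62α + 961 = 619, so α^2 - 62α + 342 = 0. The discriminant of x^2 - 62x + 342 is (-62)^2 - 4·(342) = 3844 - 1368 = 2476, and 4·(619) is not a perfect square in Q since 619 is squarefree and ≠ 1. Hence x^2 - 62x + 342 is irreducible over Q and is the minimal polynomial of α.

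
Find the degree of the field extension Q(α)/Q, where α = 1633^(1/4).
[Q(α):Q] = 4

α is a root of x^4 - 1633. By Eisenstein's criterion at the prime p = 23 (which divides the constant term 1633 but p^2 = 529 does not, since 1633 is squarefree), x^4 - 1633 is irreducible over Q. Hence [Q(α):Q] = 4.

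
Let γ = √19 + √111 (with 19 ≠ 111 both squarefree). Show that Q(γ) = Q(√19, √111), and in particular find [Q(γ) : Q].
[Q(γ) : Q] = 4 (equivalently, Q(γ) = Q(√19, √111))

Obviously Q(γ) ⊆ Q(√19, √111), and [Q(√19, √111):Q] = 4 (since 19, 111 are distinct squarefree integers > 1 with 2109 not a perfect square). To show equality we compute the minimal polynomial of γ. From γ = √19 + √111: γ^2 = 19 + 2√(2109) + 111 = 130 + 2√(2109), so γ^2 - 130 = 2√(2109); squaring, (γ^2 - 130)^2 = 4·2109, i.e. γ^4 - 260γ^2 + 16900 - 8436 = 0, i.e. γ^4 - 260γ^2 + 8464 = 0. So γ is a root of x^4 - 260x^2 + 8464. This polynomial is irreducible over Q: it has no rational root (each ±√19 ± √111 is irrational), and any factorization into two quadratics over Q would force √(2109) ∈ Q (pairing opposite roots) or √19, √111 ∈ Q (other pairings), all impossible. Hence [Q(γ):Q] = 4 = [Q(√19, √111):Q], so Q(γ) = Q(√19, √111).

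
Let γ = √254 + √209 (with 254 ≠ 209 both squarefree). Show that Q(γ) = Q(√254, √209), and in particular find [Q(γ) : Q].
[Q(γ) : Q] = 4 (equivalently, Q(γ) = Q(√254, √209))

Obviously Q(γ) ⊆ Q(√254, √209), and [Q(√254, √209):Q] = 4 (since 254, 209 are distinct squarefree integers > 1 with 53086 not a perfect square). To show equality we compute the minimal polynomial of γ. From γ = √254 + √209: γ^2 = 254 + 2√(53086) + 209 = 463 + 2√(53086), so γ^2 - 463 = 2√(53086); squaring, (γ^2 - 463)^2 = 4·53086, i.e. γ^4 - 926γ^2 + 214369 - 212344 = 0, i.e. γ^4 - 926γ^2 + 2025 = 0. So γ is a root of x^4 - 926x^2 + 2025. This polynomial is irreducible over Q: it has no rational root (each ±√254 ± √209 is irrational), and any factorization into two quadratics over Q would force √(53086) ∈ Q (pairing opposite roots) or √254, √209 ∈ Q (other pairings), all impossible. Hence [Q(γ):Q] = 4 = [Q(√254, √209):Q], so Q(γ) = Q(√254, √209).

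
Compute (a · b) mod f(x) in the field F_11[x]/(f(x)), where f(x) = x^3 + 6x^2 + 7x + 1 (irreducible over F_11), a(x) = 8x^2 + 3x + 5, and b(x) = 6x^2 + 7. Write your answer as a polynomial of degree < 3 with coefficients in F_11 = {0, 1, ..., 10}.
a · b ≡ 6x^2 + 4x + 8 (mod f(x))

Multiply in F_11[x]: a(x)·b(x) = (8x^2 + 3x + 5)·(6x^2 + 7) = 4x^4 + 7x^3 + 9x^2 + 10x + 2. This has degree ≥ 3, so divide by f(x) over F_11: 4x^4 + 7x^3 + 9x^2 + 10x + 2 = (4x + 5)·(x^3 + 6x^2 + 7x + 1) + (6x^2 + 4x + 8). Hence a·b ≡ 6x^2 + 4x + 8 (mod f). (F_11[x]/(f) is a field with 11^3 = 1331 elements since f is irreducible of degree 3.)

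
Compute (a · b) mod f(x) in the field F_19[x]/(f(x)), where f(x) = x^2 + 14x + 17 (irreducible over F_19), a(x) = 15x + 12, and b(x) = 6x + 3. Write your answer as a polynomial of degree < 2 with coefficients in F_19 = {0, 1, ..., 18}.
a · b ≡ 16x + 7 (mod f(x))

Multiply in F_19[x]: a(x)·b(x) = (15x + 12)·(6x + 3) = 14x^2 + 3x + 17. This has degree ≥ 2, so divide by f(x) over F_19: 14x^2 + 3x + 17 = (14)·(x^2 + 14x + 17) + (16x + 7). Hence a·b ≡ 16x + 7 (mod f). (F_19[x]/(f) is a field with 19^2 = 361 elements since f is irreducible of degree 2.)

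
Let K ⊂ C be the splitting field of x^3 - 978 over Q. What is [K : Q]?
[K : Q] = 6

The roots of x^3 - 978 are ∛978, ω∛978, ω^2∛978 where ω = e^(2πi/3) is a primitive cube root of unity, so K = Q(∛978, ω). Now [Q(∛978):Q] = 3 (since 978 is not a perfect cube, x^3 - 978 is irreducible) and [Q(ω):Q] = 2. Both 2 and 3 divide [K:Q], and [K:Q] ≤ 3·2 = 6, so [K:Q] = 6. (Equivalently: Q(∛978) ⊂ R but ω ∉ R, so [K : Q(∛978)] = 2.)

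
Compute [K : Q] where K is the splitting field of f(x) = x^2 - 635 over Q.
[K : Q] = 2

f(x) = x^2 - 635 factors as (x - √635)(x + √635). The splitting field is K = Q(√635). Since 635 is squarefree and > 1, it is not a perfect square, so x^2 - 635 is irreducible over Q and [Q(√635) : Q] = 2. Hence [K : Q] = 2.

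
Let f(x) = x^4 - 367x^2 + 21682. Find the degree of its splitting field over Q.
[K : Q] = 4

Solving the quadratic in x^2: x^2 = (367 ± √(367^2 - 4·21682))/2 = (367 ± √47961)/2 = (367 ± 219)/2, giving x^2 = 74 or x^2 = 293. So f(x) = (x^2 - 74)(x^2 - 293) and the roots of f are ±√74, ±√293. Hence the splitting field is K = Q(√74, √293). Since 74 and 293 are distinct squarefree integers > 1, their product 21682 is not a perfect square, so √293 ∉ Q(√74). By the tower law [K:Q] = [Q(√74,√293):Q(√74)] · [Q(√74):Q] = 2 · 2 = 4.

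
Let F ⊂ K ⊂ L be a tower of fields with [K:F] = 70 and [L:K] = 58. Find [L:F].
[L:F] = 4060

The tower law says that for any tower of field extensions F ⊂ K ⊂ L with finite degrees, [L:F] = [L:K] · [K:F]. Here this gives [L:F] = 58 · 70 = 4060.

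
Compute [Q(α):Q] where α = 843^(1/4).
[Q(α):Q] = 4

α is a root of x^4 - 843. By Eisenstein's criterion at the prime p = 3 (which divides the constant term 843 but p^2 = 9 does not, since 843 is squarefree), x^4 - 843 is irreducible over Q. Hence [Q(α):Q] = 4.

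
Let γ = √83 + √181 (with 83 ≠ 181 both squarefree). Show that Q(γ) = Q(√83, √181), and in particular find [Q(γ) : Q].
[Q(γ) : Q] = 4 (equivalently, Q(γ) = Q(√83, √181))

Obviously Q(γ) ⊆ Q(√83, √181), and [Q(√83, √181):Q] = 4 (since 83, 181 are distinct squarefree integers > 1 with 15023 not a perfect square). To show equality we compute the minimal polynomial of γ. From γ = √83 + √181: γ^2 = 83 + 2√(15023) + 181 = 264 + 2√(15023), so γ^2 - 264 = 2√(15023); squaring, (γ^2 - 264)^2 = 4·15023, i.e. γ^4 - 528γ^2 + 69696 - 60092 = 0, i.e. γ^4 - 528γ^2 + 9604 = 0. So γ is a root of x^4 - 528x^2 + 9604. This polynomial is irreducible over Q: it has no rational root (each ±√83 ± √181 is irrational), and any factorization into two quadratics over Q would force √(15023) ∈ Q (pairing opposite roots) or √83, √181 ∈ Q (other pairings), all impossible. Hence [Q(γ):Q] = 4 = [Q(√83, √181):Q], so Q(γ) = Q(√83, √181).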